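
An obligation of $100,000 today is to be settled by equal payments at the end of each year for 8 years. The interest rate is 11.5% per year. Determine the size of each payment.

$19,779.90

Level ordinary annuity; solve PV = PMT × [(1 − (1+r)^−n)/r] for PMT.
Periodic rate r = 0.115 per year.
With n = 8: PMT = 100,000 / ([(1 − (1+r)^−n)/r]) = $19,779.90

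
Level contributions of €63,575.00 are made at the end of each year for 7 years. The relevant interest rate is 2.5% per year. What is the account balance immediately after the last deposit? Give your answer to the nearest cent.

€479,827.87

This is an ordinary annuity: 7 deposits of €63,575.00 at the end of each year.
Periodic rate r = 0.025 per year.
FV = PMT × [((1+r)^n − 1)/r] = 63,575 × [(1+r)^7 − 1] / r = €479,827.87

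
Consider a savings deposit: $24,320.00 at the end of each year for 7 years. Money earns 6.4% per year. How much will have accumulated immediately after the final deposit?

This is an ordinary annuity: 7 deposits of $24,320.00 at the end of each year.
Periodic rate r = 0.064 per year.
FV = PMT × [((1+r)^n − 1)/r] = 24,320 × [(1+r)^7 − 1] / r = $206,644.49

$206,644.49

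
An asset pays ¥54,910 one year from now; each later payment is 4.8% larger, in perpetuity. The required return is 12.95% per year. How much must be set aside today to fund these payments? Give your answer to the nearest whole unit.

Periodic rate r = 0.1295 per year.
Growing perpetuity (Gordon): PV = PMT₁ / (r − g) = 54,910 / (r − 0.048) = ¥673,742.

¥673,742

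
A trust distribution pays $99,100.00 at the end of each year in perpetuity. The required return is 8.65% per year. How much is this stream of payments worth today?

Periodic rate r = 0.0865 per year.
Level perpetuity: PV = PMT / r = 99,100 / (0.0865) = $1,145,664.74.

$1,145,664.74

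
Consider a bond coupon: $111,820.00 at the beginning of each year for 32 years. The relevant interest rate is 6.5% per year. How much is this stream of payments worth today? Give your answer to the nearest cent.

This is an annuity due: 32 payments of $111,820.00 at the beginning of each year.
Periodic rate r = 0.065 per year.
PV = PMT × [(1 − (1+r)^−n)/r] × (1+r) = 111,820 × [1 − (1+r)^−32] / r × (1+r) = $1,587,914.97

$1,587,914.97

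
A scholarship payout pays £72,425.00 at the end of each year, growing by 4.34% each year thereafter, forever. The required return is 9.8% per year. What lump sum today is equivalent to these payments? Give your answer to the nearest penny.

£1,326,465.20

Periodic rate r = 0.098 per year.
Growing perpetuity (Gordon): PV = PMT₁ / (r − g) = 72,425 / (r − 0.0434) = £1,326,465.20.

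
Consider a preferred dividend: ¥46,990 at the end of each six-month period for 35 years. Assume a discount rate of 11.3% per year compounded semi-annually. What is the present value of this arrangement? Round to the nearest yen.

¥813,936

This is an ordinary annuity: 70 payments of ¥46,990 at the end of each six-month period.
Periodic rate r = 0.113/2 per half-year; n is counted in half-years.
PV = PMT × [(1 − (1+r)^−n)/r] = 46,990 × [1 − (1+r)^−70] / r = ¥813,936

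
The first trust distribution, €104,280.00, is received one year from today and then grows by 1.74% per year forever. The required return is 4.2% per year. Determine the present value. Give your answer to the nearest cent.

€4,239,024.39

Periodic rate r = 0.042 per year.
Growing perpetuity (Gordon): PV = PMT₁ / (r − g) = 104,280 / (r − 0.0174) = €4,239,024.39.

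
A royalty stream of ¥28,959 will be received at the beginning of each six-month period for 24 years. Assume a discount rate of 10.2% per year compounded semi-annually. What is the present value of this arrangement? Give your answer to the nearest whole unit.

This is an annuity due: 48 payments of ¥28,959 at the beginning of each six-month period.
Periodic rate r = 0.102/2 per half-year; n is counted in half-years.
PV = PMT × [(1 − (1+r)^−n)/r] × (1+r) = 28,959 × [1 − (1+r)^−48] / r × (1+r) = ¥541,969

¥541,969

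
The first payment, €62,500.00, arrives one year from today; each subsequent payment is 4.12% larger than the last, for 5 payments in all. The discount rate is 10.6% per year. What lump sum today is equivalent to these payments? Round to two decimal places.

Periodic rate r = 0.106 per year.
Growing ordinary annuity: PV = PMT₁ × [1 − ((1+g)/(1+r))^n] / (r − g) = 62,500 × [1 − ((1+0.0412)/(1+r))^5] / (r − 0.0412) = €251,324.50.

€251,324.50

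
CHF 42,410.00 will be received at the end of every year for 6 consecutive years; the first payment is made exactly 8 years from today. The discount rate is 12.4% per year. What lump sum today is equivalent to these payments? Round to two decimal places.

CHF 76,066.11

Ordinary annuity of 6 payments, first payment at period 8.
Periodic rate r = 0.124 per year.
The ordinary-annuity PV formula values the stream one period before the first payment (period 7); discount that back 7 periods:
PV₀ = 42,410 × [1 − (1+r)^−6] / r × (1+r)^−7 = CHF 76,066.11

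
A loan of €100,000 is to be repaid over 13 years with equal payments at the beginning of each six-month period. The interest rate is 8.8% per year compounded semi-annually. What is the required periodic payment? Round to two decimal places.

Level annuity due; solve PV = PMT × [(1 − (1+r)^−n)/r] × (1+r) for PMT.
Periodic rate r = 0.088/2 per half-year; n is counted in half-years.
With n = 26: PMT = 100,000 / ([(1 − (1+r)^−n)/r] × (1+r)) = €6,257.03

€6,257.03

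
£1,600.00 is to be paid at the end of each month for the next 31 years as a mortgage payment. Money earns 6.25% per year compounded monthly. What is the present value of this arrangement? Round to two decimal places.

This is an ordinary annuity: 372 payments of £1,600.00 at the end of each month.
Periodic rate r = 0.0625/12 per month; n is counted in months.
PV = PMT × [(1 − (1+r)^−n)/r] = 1,600 × [1 − (1+r)^−372] / r = £262,720.56

£262,720.56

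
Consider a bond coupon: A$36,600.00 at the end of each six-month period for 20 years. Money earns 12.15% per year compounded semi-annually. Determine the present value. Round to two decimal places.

A$545,529.70

This is an ordinary annuity: 40 payments of A$36,600.00 at the end of each six-month period.
Periodic rate r = 0.1215/2 per half-year; n is counted in half-years.
PV = PMT × [(1 − (1+r)^−n)/r] = 36,600 × [1 − (1+r)^−40] / r = A$545,529.70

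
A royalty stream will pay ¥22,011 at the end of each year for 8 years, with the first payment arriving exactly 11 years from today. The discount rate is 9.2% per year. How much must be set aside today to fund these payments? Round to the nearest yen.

Ordinary annuity of 8 payments, first payment at period 11.
Periodic rate r = 0.092 per year.
The ordinary-annuity PV formula values the stream one period before the first payment (period 10); discount that back 10 periods:
PV₀ = 22,011 × [1 − (1+r)^−8] / r × (1+r)^−10 = ¥50,153

¥50,153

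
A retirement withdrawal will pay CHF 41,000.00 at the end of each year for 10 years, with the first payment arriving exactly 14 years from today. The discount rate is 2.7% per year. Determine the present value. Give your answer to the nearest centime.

Ordinary annuity of 10 payments, first payment at period 14.
Periodic rate r = 0.027 per year.
The ordinary-annuity PV formula values the stream one period before the first payment (period 13); discount that back 13 periods:
PV₀ = 41,000 × [1 − (1+r)^−10] / r × (1+r)^−13 = CHF 251,189.49

CHF 251,189.49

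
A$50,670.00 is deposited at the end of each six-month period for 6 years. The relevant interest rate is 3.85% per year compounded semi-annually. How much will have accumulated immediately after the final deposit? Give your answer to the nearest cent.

This is an ordinary annuity: 12 deposits of A$50,670.00 at the end of each six-month period.
Periodic rate r = 0.0385/2 per half-year; n is counted in half-years.
FV = PMT × [((1+r)^n − 1)/r] = 50,670 × [(1+r)^12 − 1] / r = A$676,731.60

A$676,731.60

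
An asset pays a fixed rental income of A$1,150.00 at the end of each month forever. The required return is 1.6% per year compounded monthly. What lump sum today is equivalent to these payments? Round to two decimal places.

Periodic rate r = 0.016/12 per month.
Level perpetuity: PV = PMT / r = 1,150 / (0.016/12) = A$862,500.00.

A$862,500.00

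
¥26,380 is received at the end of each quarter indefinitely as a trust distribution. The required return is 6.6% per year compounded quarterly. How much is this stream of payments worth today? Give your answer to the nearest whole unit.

¥1,598,788

Periodic rate r = 0.066/4 per quarter.
Level perpetuity: PV = PMT / r = 26,380 / (0.066/4) = ¥1,598,788.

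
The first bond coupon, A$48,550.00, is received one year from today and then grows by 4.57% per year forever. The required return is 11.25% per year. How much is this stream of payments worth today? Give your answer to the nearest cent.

Periodic rate r = 0.1125 per year.
Growing perpetuity (Gordon): PV = PMT₁ / (r − g) = 48,550 / (r − 0.0457) = A$726,796.41.

A$726,796.41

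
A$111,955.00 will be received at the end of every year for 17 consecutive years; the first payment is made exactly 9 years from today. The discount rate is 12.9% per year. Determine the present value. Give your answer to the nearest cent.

A$286,984.46

Ordinary annuity of 17 payments, first payment at period 9.
Periodic rate r = 0.129 per year.
The ordinary-annuity PV formula values the stream one period before the first payment (period 8); discount that back 8 periods:
PV₀ = 111,955 × [1 − (1+r)^−17] / r × (1+r)^−8 = A$286,984.46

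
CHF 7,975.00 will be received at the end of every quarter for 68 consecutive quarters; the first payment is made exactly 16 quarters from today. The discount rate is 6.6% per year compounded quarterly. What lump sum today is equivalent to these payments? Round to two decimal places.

CHF 253,864.78

Ordinary annuity of 68 payments, first payment at period 16.
Periodic rate r = 0.066/4 per quarter; n is counted in quarters.
The ordinary-annuity PV formula values the stream one period before the first payment (period 15); discount that back 15 periods:
PV₀ = 7,975 × [1 − (1+r)^−68] / r × (1+r)^−15 = CHF 253,864.78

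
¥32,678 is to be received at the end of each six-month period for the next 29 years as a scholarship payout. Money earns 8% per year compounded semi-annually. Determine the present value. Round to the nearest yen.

¥732,953

This is an ordinary annuity: 58 payments of ¥32,678 at the end of each six-month period.
Periodic rate r = 0.08/2 per half-year; n is counted in half-years.
PV = PMT × [(1 − (1+r)^−n)/r] = 32,678 × [1 − (1+r)^−58] / r = ¥732,953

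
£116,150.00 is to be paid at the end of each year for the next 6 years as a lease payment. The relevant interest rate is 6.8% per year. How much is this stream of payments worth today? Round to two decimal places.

£557,068.46

This is an ordinary annuity: 6 payments of £116,150.00 at the end of each year.
Periodic rate r = 0.068 per year.
PV = PMT × [(1 − (1+r)^−n)/r] = 116,150 × [1 − (1+r)^−6] / r = £557,068.46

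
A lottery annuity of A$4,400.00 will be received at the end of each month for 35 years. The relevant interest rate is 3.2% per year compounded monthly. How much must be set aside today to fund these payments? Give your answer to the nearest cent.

A$1,110,835.21

This is an ordinary annuity: 420 payments of A$4,400.00 at the end of each month.
Periodic rate r = 0.032/12 per month; n is counted in months.
PV = PMT × [(1 − (1+r)^−n)/r] = 4,400 × [1 − (1+r)^−420] / r = A$1,110,835.21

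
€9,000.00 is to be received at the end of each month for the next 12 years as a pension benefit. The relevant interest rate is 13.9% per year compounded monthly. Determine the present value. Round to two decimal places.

This is an ordinary annuity: 144 payments of €9,000.00 at the end of each month.
Periodic rate r = 0.139/12 per month; n is counted in months.
PV = PMT × [(1 − (1+r)^−n)/r] = 9,000 × [1 − (1+r)^−144] / r = €629,009.96

€629,009.96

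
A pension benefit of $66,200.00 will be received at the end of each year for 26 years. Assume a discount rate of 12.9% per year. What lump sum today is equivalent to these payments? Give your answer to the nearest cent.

This is an ordinary annuity: 26 payments of $66,200.00 at the end of each year.
Periodic rate r = 0.129 per year.
PV = PMT × [(1 − (1+r)^−n)/r] = 66,200 × [1 − (1+r)^−26] / r = $491,289.30

$491,289.30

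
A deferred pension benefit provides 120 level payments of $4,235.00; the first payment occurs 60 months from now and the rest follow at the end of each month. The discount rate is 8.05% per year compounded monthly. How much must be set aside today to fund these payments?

Ordinary annuity of 120 payments, first payment at period 60.
Periodic rate r = 0.0805/12 per month; n is counted in months.
The ordinary-annuity PV formula values the stream one period before the first payment (period 59); discount that back 59 periods:
PV₀ = 4,235 × [1 − (1+r)^−120] / r × (1+r)^−59 = $234,764.49

$234,764.49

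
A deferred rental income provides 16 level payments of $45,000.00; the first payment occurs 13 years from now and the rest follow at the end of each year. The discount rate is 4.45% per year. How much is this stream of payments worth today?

$300,899.24

Ordinary annuity of 16 payments, first payment at period 13.
Periodic rate r = 0.0445 per year.
The ordinary-annuity PV formula values the stream one period before the first payment (period 12); discount that back 12 periods:
PV₀ = 45,000 × [1 − (1+r)^−16] / r × (1+r)^−12 = $300,899.24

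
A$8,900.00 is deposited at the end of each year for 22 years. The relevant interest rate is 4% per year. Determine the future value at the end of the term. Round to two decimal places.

This is an ordinary annuity: 22 deposits of A$8,900.00 at the end of each year.
Periodic rate r = 0.04 per year.
FV = PMT × [((1+r)^n − 1)/r] = 8,900 × [(1+r)^22 − 1] / r = A$304,806.93

A$304,806.93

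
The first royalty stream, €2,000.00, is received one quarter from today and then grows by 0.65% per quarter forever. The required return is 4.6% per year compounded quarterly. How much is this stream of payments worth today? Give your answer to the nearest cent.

Periodic rate r = 0.046/4 per quarter.
Growing perpetuity (Gordon): PV = PMT₁ / (r − g) = 2,000 / (r − 0.0065) = €400,000.00.

€400,000.00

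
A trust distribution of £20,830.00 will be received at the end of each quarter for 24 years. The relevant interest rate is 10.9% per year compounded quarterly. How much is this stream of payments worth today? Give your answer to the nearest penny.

£706,539.15

This is an ordinary annuity: 96 payments of £20,830.00 at the end of each quarter.
Periodic rate r = 0.109/4 per quarter; n is counted in quarters.
PV = PMT × [(1 − (1+r)^−n)/r] = 20,830 × [1 − (1+r)^−96] / r = £706,539.15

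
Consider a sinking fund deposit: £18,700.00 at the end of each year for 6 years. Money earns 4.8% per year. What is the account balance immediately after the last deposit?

This is an ordinary annuity: 6 deposits of £18,700.00 at the end of each year.
Periodic rate r = 0.048 per year.
FV = PMT × [((1+r)^n − 1)/r] = 18,700 × [(1+r)^6 − 1] / r = £126,557.32

£126,557.32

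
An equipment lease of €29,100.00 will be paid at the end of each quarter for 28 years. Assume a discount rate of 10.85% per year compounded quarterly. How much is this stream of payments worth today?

€1,019,266.71

This is an ordinary annuity: 112 payments of €29,100.00 at the end of each quarter.
Periodic rate r = 0.1085/4 per quarter; n is counted in quarters.
PV = PMT × [(1 − (1+r)^−n)/r] = 29,100 × [1 − (1+r)^−112] / r = €1,019,266.71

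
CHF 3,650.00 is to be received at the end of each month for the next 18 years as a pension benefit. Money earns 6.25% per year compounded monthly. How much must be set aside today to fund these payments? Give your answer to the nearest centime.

This is an ordinary annuity: 216 payments of CHF 3,650.00 at the end of each month.
Periodic rate r = 0.0625/12 per month; n is counted in months.
PV = PMT × [(1 − (1+r)^−n)/r] = 3,650 × [1 − (1+r)^−216] / r = CHF 472,618.33

CHF 472,618.33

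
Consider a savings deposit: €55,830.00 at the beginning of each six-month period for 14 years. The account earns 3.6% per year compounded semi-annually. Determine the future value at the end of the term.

€2,045,825.12

This is an annuity due: 28 deposits of €55,830.00 at the beginning of each six-month period.
Periodic rate r = 0.036/2 per half-year; n is counted in half-years.
FV = PMT × [((1+r)^n − 1)/r] × (1+r) = 55,830 × [(1+r)^28 − 1] / r × (1+r) = €2,045,825.12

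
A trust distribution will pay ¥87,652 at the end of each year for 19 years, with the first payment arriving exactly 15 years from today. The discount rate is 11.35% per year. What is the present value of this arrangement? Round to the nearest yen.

¥149,204

Ordinary annuity of 19 payments, first payment at period 15.
Periodic rate r = 0.1135 per year.
The ordinary-annuity PV formula values the stream one period before the first payment (period 14); discount that back 14 periods:
PV₀ = 87,652 × [1 − (1+r)^−19] / r × (1+r)^−14 = ¥149,204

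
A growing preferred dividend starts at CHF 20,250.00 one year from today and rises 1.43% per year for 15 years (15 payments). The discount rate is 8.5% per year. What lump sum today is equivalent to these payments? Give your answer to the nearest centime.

CHF 182,176.33

Periodic rate r = 0.085 per year.
Growing ordinary annuity: PV = PMT₁ × [1 − ((1+g)/(1+r))^n] / (r − g) = 20,250 × [1 − ((1+0.0143)/(1+r))^15] / (r − 0.0143) = CHF 182,176.33.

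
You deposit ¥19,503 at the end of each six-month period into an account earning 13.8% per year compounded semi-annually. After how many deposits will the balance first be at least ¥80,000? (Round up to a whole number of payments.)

4 payments

Periodic rate r = 0.138/2 per half-year; n is counted in half-years.
Ordinary annuity FV: 80,000 = 19,503 × [((1+r)^n − 1)/r].
(1+r)^n = 1 + 80,000 × r / 19,503, so n = ln(1 + 80,000·r/19,503) / ln(1+r) = 3.74.
Round up to a whole number of payments: n = 4.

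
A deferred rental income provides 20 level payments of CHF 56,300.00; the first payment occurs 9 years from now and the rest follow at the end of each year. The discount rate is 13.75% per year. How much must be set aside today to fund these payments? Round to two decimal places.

Ordinary annuity of 20 payments, first payment at period 9.
Periodic rate r = 0.1375 per year.
The ordinary-annuity PV formula values the stream one period before the first payment (period 8); discount that back 8 periods:
PV₀ = 56,300 × [1 − (1+r)^−20] / r × (1+r)^−8 = CHF 134,975.02

CHF 134,975.02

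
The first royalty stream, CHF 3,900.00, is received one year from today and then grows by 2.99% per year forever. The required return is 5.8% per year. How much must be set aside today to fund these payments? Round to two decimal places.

CHF 138,790.04

Periodic rate r = 0.058 per year.
Growing perpetuity (Gordon): PV = PMT₁ / (r − g) = 3,900 / (r − 0.0299) = CHF 138,790.04.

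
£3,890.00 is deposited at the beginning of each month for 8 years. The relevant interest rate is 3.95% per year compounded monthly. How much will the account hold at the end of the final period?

This is an annuity due: 96 deposits of £3,890.00 at the beginning of each month.
Periodic rate r = 0.0395/12 per month; n is counted in months.
FV = PMT × [((1+r)^n − 1)/r] × (1+r) = 3,890 × [(1+r)^96 − 1] / r × (1+r) = £439,784.19

£439,784.19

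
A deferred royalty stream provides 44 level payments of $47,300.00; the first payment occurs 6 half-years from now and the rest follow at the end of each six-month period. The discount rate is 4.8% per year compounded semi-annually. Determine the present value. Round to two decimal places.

$1,133,924.74

Ordinary annuity of 44 payments, first payment at period 6.
Periodic rate r = 0.048/2 per half-year; n is counted in half-years.
The ordinary-annuity PV formula values the stream one period before the first payment (period 5); discount that back 5 periods:
PV₀ = 47,300 × [1 − (1+r)^−44] / r × (1+r)^−5 = $1,133,924.74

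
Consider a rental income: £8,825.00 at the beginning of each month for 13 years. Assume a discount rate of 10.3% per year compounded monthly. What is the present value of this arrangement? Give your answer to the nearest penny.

£763,622.39

This is an annuity due: 156 payments of £8,825.00 at the beginning of each month.
Periodic rate r = 0.103/12 per month; n is counted in months.
PV = PMT × [(1 − (1+r)^−n)/r] × (1+r) = 8,825 × [1 − (1+r)^−156] / r × (1+r) = £763,622.39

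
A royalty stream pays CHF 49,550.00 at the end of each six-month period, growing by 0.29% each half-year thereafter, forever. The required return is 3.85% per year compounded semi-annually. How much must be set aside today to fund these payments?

CHF 3,030,581.04

Periodic rate r = 0.0385/2 per half-year.
Growing perpetuity (Gordon): PV = PMT₁ / (r − g) = 49,550 / (r − 0.0029) = CHF 3,030,581.04.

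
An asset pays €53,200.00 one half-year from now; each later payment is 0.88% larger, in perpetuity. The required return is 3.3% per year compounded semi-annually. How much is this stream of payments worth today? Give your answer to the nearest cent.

€6,909,090.91

Periodic rate r = 0.033/2 per half-year.
Growing perpetuity (Gordon): PV = PMT₁ / (r − g) = 53,200 / (r − 0.0088) = €6,909,090.91.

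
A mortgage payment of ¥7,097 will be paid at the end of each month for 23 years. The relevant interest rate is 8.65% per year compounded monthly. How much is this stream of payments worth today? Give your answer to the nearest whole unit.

This is an ordinary annuity: 276 payments of ¥7,097 at the end of each month.
Periodic rate r = 0.0865/12 per month; n is counted in months.
PV = PMT × [(1 − (1+r)^−n)/r] = 7,097 × [1 − (1+r)^−276] / r = ¥848,939

¥848,939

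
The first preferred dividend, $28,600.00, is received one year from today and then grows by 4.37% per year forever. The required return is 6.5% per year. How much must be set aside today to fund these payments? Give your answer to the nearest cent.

Periodic rate r = 0.065 per year.
Growing perpetuity (Gordon): PV = PMT₁ / (r − g) = 28,600 / (r − 0.0437) = $1,342,723.00.

$1,342,723.00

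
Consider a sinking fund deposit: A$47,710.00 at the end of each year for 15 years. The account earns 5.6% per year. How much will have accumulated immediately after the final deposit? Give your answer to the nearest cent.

A$1,077,248.64

This is an ordinary annuity: 15 deposits of A$47,710.00 at the end of each year.
Periodic rate r = 0.056 per year.
FV = PMT × [((1+r)^n − 1)/r] = 47,710 × [(1+r)^15 − 1] / r = A$1,077,248.64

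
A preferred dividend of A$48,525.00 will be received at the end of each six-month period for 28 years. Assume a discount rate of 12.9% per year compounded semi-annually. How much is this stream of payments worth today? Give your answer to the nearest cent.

This is an ordinary annuity: 56 payments of A$48,525.00 at the end of each six-month period.
Periodic rate r = 0.129/2 per half-year; n is counted in half-years.
PV = PMT × [(1 − (1+r)^−n)/r] = 48,525 × [1 − (1+r)^−56] / r = A$729,613.94

A$729,613.94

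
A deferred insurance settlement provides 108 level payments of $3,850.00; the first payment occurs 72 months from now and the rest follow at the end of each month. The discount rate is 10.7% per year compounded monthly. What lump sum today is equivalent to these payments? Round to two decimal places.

$141,759.01

Ordinary annuity of 108 payments, first payment at period 72.
Periodic rate r = 0.107/12 per month; n is counted in months.
The ordinary-annuity PV formula values the stream one period before the first payment (period 71); discount that back 71 periods:
PV₀ = 3,850 × [1 − (1+r)^−108] / r × (1+r)^−71 = $141,759.01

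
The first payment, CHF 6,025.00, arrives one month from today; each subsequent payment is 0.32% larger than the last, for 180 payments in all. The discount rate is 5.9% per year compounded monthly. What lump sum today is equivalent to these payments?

Periodic rate r = 0.059/12 per month; n is counted in months.
Growing ordinary annuity: PV = PMT₁ × [1 − ((1+g)/(1+r))^n] / (r − g) = 6,025 × [1 − ((1+0.0032)/(1+r))^180] / (r − 0.0032) = CHF 929,728.00.

CHF 929,728.00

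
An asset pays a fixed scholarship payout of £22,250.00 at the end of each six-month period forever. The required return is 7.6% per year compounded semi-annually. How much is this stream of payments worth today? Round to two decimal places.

£585,526.32

Periodic rate r = 0.076/2 per half-year.
Level perpetuity: PV = PMT / r = 22,250 / (0.076/2) = £585,526.32.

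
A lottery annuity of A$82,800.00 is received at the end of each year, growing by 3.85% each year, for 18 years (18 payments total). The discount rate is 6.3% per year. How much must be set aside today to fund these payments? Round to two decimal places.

A$1,158,418.22

Periodic rate r = 0.063 per year.
Growing ordinary annuity: PV = PMT₁ × [1 − ((1+g)/(1+r))^n] / (r − g) = 82,800 × [1 − ((1+0.0385)/(1+r))^18] / (r − 0.0385) = A$1,158,418.22.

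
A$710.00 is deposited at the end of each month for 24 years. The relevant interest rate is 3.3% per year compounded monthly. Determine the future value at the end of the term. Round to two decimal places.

This is an ordinary annuity: 288 deposits of A$710.00 at the end of each month.
Periodic rate r = 0.033/12 per month; n is counted in months.
FV = PMT × [((1+r)^n − 1)/r] = 710 × [(1+r)^288 − 1] / r = A$311,214.69

A$311,214.69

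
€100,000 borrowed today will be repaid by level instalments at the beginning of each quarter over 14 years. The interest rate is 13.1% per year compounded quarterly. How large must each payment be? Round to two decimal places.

€3,795.68

Level annuity due; solve PV = PMT × [(1 − (1+r)^−n)/r] × (1+r) for PMT.
Periodic rate r = 0.131/4 per quarter; n is counted in quarters.
With n = 56: PMT = 100,000 / ([(1 − (1+r)^−n)/r] × (1+r)) = €3,795.68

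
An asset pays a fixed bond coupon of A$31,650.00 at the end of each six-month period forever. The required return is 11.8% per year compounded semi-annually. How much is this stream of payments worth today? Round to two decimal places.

A$536,440.68

Periodic rate r = 0.118/2 per half-year.
Level perpetuity: PV = PMT / r = 31,650 / (0.118/2) = A$536,440.68.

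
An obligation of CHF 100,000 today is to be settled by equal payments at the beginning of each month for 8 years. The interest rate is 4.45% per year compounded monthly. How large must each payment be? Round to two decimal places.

CHF 1,235.39

Level annuity due; solve PV = PMT × [(1 − (1+r)^−n)/r] × (1+r) for PMT.
Periodic rate r = 0.0445/12 per month; n is counted in months.
With n = 96: PMT = 100,000 / ([(1 − (1+r)^−n)/r] × (1+r)) = CHF 1,235.39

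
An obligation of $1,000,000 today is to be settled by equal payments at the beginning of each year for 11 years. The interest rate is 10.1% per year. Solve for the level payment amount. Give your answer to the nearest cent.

Level annuity due; solve PV = PMT × [(1 − (1+r)^−n)/r] × (1+r) for PMT.
Periodic rate r = 0.101 per year.
With n = 11: PMT = 1,000,000 / ([(1 − (1+r)^−n)/r] × (1+r)) = $140,483.78

$140,483.78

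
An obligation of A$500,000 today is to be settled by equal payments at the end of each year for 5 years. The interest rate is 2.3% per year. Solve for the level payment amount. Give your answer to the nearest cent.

Level ordinary annuity; solve PV = PMT × [(1 − (1+r)^−n)/r] for PMT.
Periodic rate r = 0.023 per year.
With n = 5: PMT = 500,000 / ([(1 − (1+r)^−n)/r]) = A$107,004.58

A$107,004.58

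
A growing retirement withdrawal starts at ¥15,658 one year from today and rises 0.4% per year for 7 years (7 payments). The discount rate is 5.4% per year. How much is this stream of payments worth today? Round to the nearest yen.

Periodic rate r = 0.054 per year.
Growing ordinary annuity: PV = PMT₁ × [1 − ((1+g)/(1+r))^n] / (r − g) = 15,658 × [1 − ((1+0.004)/(1+r))^7] / (r − 0.004) = ¥90,307.

¥90,307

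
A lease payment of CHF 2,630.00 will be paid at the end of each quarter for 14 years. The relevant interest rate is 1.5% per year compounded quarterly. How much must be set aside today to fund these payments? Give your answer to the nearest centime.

CHF 132,620.25

This is an ordinary annuity: 56 payments of CHF 2,630.00 at the end of each quarter.
Periodic rate r = 0.015/4 per quarter; n is counted in quarters.
PV = PMT × [(1 − (1+r)^−n)/r] = 2,630 × [1 − (1+r)^−56] / r = CHF 132,620.25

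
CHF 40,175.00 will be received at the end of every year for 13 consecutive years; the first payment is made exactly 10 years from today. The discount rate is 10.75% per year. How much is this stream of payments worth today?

Ordinary annuity of 13 payments, first payment at period 10.
Periodic rate r = 0.1075 per year.
The ordinary-annuity PV formula values the stream one period before the first payment (period 9); discount that back 9 periods:
PV₀ = 40,175 × [1 − (1+r)^−13] / r × (1+r)^−9 = CHF 109,556.50

CHF 109,556.50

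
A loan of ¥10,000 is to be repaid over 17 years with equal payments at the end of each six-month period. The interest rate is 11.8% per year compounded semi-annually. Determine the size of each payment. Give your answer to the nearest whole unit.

¥688

Level ordinary annuity; solve PV = PMT × [(1 − (1+r)^−n)/r] for PMT.
Periodic rate r = 0.118/2 per half-year; n is counted in half-years.
With n = 34: PMT = 10,000 / ([(1 − (1+r)^−n)/r]) = ¥688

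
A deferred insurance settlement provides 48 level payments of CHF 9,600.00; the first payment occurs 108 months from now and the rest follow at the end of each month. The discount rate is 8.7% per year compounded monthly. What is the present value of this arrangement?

Ordinary annuity of 48 payments, first payment at period 108.
Periodic rate r = 0.087/12 per month; n is counted in months.
The ordinary-annuity PV formula values the stream one period before the first payment (period 107); discount that back 107 periods:
PV₀ = 9,600 × [1 − (1+r)^−48] / r × (1+r)^−107 = CHF 179,115.52

CHF 179,115.52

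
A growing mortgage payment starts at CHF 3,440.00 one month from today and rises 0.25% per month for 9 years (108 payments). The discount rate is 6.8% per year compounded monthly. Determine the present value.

Periodic rate r = 0.068/12 per month; n is counted in months.
Growing ordinary annuity: PV = PMT₁ × [1 − ((1+g)/(1+r))^n] / (r − g) = 3,440 × [1 − ((1+0.0025)/(1+r))^108] / (r − 0.0025) = CHF 313,579.55.

CHF 313,579.55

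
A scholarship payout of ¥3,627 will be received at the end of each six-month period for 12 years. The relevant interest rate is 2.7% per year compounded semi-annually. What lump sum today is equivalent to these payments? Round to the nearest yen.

This is an ordinary annuity: 24 payments of ¥3,627 at the end of each six-month period.
Periodic rate r = 0.027/2 per half-year; n is counted in half-years.
PV = PMT × [(1 − (1+r)^−n)/r] = 3,627 × [1 − (1+r)^−24] / r = ¥73,932

¥73,932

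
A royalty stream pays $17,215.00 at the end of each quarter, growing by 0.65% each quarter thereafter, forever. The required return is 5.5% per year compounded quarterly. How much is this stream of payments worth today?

Periodic rate r = 0.055/4 per quarter.
Growing perpetuity (Gordon): PV = PMT₁ / (r − g) = 17,215 / (r − 0.0065) = $2,374,482.76.

$2,374,482.76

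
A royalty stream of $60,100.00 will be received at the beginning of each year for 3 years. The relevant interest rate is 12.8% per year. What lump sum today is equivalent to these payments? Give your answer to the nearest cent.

$160,614.31

This is an annuity due: 3 payments of $60,100.00 at the beginning of each year.
Periodic rate r = 0.128 per year.
PV = PMT × [(1 − (1+r)^−n)/r] × (1+r) = 60,100 × [1 − (1+r)^−3] / r × (1+r) = $160,614.31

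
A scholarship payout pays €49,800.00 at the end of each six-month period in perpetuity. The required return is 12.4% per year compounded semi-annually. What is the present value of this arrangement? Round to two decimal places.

Periodic rate r = 0.124/2 per half-year.
Level perpetuity: PV = PMT / r = 49,800 / (0.124/2) = €803,225.81.

€803,225.81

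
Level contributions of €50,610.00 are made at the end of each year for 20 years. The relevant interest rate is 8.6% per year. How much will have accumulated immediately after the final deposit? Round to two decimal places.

€2,475,833.57

This is an ordinary annuity: 20 deposits of €50,610.00 at the end of each year.
Periodic rate r = 0.086 per year.
FV = PMT × [((1+r)^n − 1)/r] = 50,610 × [(1+r)^20 − 1] / r = €2,475,833.57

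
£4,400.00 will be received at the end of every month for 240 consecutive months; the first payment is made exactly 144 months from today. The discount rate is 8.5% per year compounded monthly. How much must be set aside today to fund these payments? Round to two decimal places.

£184,785.53

Ordinary annuity of 240 payments, first payment at period 144.
Periodic rate r = 0.085/12 per month; n is counted in months.
The ordinary-annuity PV formula values the stream one period before the first payment (period 143); discount that back 143 periods:
PV₀ = 4,400 × [1 − (1+r)^−240] / r × (1+r)^−143 = £184,785.53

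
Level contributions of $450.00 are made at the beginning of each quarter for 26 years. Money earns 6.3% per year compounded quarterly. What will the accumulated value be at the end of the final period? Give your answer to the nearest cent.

$118,396.13

This is an annuity due: 104 deposits of $450.00 at the beginning of each quarter.
Periodic rate r = 0.063/4 per quarter; n is counted in quarters.
FV = PMT × [((1+r)^n − 1)/r] × (1+r) = 450 × [(1+r)^104 − 1] / r × (1+r) = $118,396.13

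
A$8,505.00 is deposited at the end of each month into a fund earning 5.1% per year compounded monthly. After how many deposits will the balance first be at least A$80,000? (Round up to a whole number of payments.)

10 payments

Periodic rate r = 0.051/12 per month; n is counted in months.
Ordinary annuity FV: 80,000 = 8,505 × [((1+r)^n − 1)/r].
(1+r)^n = 1 + 80,000 × r / 8,505, so n = ln(1 + 80,000·r/8,505) / ln(1+r) = 9.24.
Round up to a whole number of payments: n = 10.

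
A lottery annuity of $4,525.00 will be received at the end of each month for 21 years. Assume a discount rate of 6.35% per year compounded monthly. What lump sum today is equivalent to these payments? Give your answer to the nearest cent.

This is an ordinary annuity: 252 payments of $4,525.00 at the end of each month.
Periodic rate r = 0.0635/12 per month; n is counted in months.
PV = PMT × [(1 − (1+r)^−n)/r] = 4,525 × [1 − (1+r)^−252] / r = $628,955.24

$628,955.24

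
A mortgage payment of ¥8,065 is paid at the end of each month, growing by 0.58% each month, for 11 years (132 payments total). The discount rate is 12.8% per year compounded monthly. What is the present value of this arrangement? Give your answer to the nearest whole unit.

Periodic rate r = 0.128/12 per month; n is counted in months.
Growing ordinary annuity: PV = PMT₁ × [1 − ((1+g)/(1+r))^n] / (r − g) = 8,065 × [1 − ((1+0.0058)/(1+r))^132] / (r − 0.0058) = ¥780,878.

¥780,878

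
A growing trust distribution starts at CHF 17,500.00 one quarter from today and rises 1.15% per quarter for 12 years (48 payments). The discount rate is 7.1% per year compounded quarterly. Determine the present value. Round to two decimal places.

CHF 716,721.74

Periodic rate r = 0.071/4 per quarter; n is counted in quarters.
Growing ordinary annuity: PV = PMT₁ × [1 − ((1+g)/(1+r))^n] / (r − g) = 17,500 × [1 − ((1+0.0115)/(1+r))^48] / (r − 0.0115) = CHF 716,721.74.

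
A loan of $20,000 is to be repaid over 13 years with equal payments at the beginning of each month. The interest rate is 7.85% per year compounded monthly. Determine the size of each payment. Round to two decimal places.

Level annuity due; solve PV = PMT × [(1 − (1+r)^−n)/r] × (1+r) for PMT.
Periodic rate r = 0.0785/12 per month; n is counted in months.
With n = 156: PMT = 20,000 / ([(1 − (1+r)^−n)/r] × (1+r)) = $203.61

$203.61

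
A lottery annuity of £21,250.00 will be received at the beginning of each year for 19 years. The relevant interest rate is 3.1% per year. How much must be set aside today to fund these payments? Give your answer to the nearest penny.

This is an annuity due: 19 payments of £21,250.00 at the beginning of each year.
Periodic rate r = 0.031 per year.
PV = PMT × [(1 − (1+r)^−n)/r] × (1+r) = 21,250 × [1 − (1+r)^−19] / r × (1+r) = £311,056.45

£311,056.45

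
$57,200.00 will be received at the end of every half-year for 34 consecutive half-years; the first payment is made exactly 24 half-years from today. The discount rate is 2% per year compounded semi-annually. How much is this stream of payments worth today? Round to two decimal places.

$1,305,950.35

Ordinary annuity of 34 payments, first payment at period 24.
Periodic rate r = 0.02/2 per half-year; n is counted in half-years.
The ordinary-annuity PV formula values the stream one period before the first payment (period 23); discount that back 23 periods:
PV₀ = 57,200 × [1 − (1+r)^−34] / r × (1+r)^−23 = $1,305,950.35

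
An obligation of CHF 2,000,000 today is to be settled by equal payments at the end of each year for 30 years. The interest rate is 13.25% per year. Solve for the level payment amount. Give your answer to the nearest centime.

CHF 271,495.56

Level ordinary annuity; solve PV = PMT × [(1 − (1+r)^−n)/r] for PMT.
Periodic rate r = 0.1325 per year.
With n = 30: PMT = 2,000,000 / ([(1 − (1+r)^−n)/r]) = CHF 271,495.56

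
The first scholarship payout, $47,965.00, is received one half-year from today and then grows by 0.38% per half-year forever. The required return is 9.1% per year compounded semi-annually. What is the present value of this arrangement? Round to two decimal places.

Periodic rate r = 0.091/2 per half-year.
Growing perpetuity (Gordon): PV = PMT₁ / (r − g) = 47,965 / (r − 0.0038) = $1,150,239.81.

$1,150,239.81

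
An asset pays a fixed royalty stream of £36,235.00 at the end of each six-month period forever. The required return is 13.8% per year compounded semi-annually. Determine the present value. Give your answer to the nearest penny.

£525,144.93

Periodic rate r = 0.138/2 per half-year.
Level perpetuity: PV = PMT / r = 36,235 / (0.138/2) = £525,144.93.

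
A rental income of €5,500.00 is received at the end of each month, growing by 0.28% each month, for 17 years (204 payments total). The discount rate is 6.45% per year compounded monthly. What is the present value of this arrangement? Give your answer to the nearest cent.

Periodic rate r = 0.0645/12 per month; n is counted in months.
Growing ordinary annuity: PV = PMT₁ × [1 − ((1+g)/(1+r))^n] / (r − g) = 5,500 × [1 − ((1+0.0028)/(1+r))^204] / (r − 0.0028) = €870,081.37.

€870,081.37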